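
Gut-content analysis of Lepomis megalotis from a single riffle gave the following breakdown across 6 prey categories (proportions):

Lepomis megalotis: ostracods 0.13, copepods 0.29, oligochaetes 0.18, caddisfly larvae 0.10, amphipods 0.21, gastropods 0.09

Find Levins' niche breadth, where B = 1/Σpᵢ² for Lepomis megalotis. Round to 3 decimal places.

Σpᵢ² = 0.13² + 0.29² + 0.18² + 0.10² + 0.21² + 0.09² = 0.0169 + 0.0841 + 0.0324 + 0.0100 + 0.0441 + 0.0081 = 0.1956
B = 1 / 0.1956 = 5.11247

5.112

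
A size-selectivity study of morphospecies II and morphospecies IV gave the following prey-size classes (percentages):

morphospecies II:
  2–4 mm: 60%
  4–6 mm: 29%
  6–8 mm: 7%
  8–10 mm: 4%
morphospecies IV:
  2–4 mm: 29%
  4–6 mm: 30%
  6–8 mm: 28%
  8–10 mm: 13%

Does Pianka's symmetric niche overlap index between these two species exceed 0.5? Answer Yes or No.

Convert percentages to proportions (divide by 100).
Σ p₁ᵢp₂ᵢ = 0.1740 + 0.0870 + 0.0196 + 0.0052 = 0.2858
Σp_1ᵢ² = 0.60² + 0.29² + 0.07² + 0.04² = 0.3600 + 0.0841 + 0.0049 + 0.0016 = 0.4506
Σp_2ᵢ² = 0.29² + 0.30² + 0.28² + 0.13² = 0.0841 + 0.0900 + 0.0784 + 0.0169 = 0.2694
O = 0.2858 / √(0.4506 × 0.2694) = 0.2858 / 0.34841 = 0.8203
O = 0.8203 > 0.5 → Yes.

Yes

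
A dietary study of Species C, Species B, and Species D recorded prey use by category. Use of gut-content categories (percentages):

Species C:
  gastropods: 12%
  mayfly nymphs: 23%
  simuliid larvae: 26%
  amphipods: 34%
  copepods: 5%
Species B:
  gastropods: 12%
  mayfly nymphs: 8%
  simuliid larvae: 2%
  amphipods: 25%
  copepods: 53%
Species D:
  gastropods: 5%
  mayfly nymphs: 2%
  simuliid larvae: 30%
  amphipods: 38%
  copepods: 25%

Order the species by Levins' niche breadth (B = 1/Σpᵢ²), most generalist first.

Species C > Species D > Species B

Convert percentages to proportions (divide by 100).
Σp_Cᵢ² = 0.12² + 0.23² + 0.26² + 0.34² + 0.05² = 0.0144 + 0.0529 + 0.0676 + 0.1156 + 0.0025 = 0.2530
B_C = 1 / 0.2530 = 3.9526
Σp_Bᵢ² = 0.12² + 0.08² + 0.02² + 0.25² + 0.53² = 0.0144 + 0.0064 + 0.0004 + 0.0625 + 0.2809 = 0.3646
B_B = 1 / 0.3646 = 2.7427
Σp_Dᵢ² = 0.05² + 0.02² + 0.30² + 0.38² + 0.25² = 0.0025 + 0.0004 + 0.0900 + 0.1444 + 0.0625 = 0.2998
B_D = 1 / 0.2998 = 3.3356
Ranking by B (broadest → narrowest): Species C (3.95) > Species D (3.34) > Species B (2.74)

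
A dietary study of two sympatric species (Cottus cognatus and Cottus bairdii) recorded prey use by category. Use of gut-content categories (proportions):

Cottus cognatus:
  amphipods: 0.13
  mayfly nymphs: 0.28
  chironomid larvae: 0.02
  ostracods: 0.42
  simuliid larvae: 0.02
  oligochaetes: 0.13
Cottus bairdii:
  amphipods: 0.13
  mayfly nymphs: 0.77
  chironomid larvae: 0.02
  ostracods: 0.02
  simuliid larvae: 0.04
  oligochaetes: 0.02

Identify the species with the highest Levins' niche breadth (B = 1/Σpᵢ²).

Σp_cognᵢ² = 0.13² + 0.28² + 0.02² + 0.42² + 0.02² + 0.13² = 0.0169 + 0.0784 + 0.0004 + 0.1764 + 0.0004 + 0.0169 = 0.2894
B_cogn = 1 / 0.2894 = 3.4554
Σp_bairᵢ² = 0.13² + 0.77² + 0.02² + 0.02² + 0.04² + 0.02² = 0.0169 + 0.5929 + 0.0004 + 0.0004 + 0.0016 + 0.0004 = 0.6126
B_bair = 1 / 0.6126 = 1.6324
Highest B → broadest niche (most generalist): Cottus cognatus (B = 3.46).

Cottus cognatus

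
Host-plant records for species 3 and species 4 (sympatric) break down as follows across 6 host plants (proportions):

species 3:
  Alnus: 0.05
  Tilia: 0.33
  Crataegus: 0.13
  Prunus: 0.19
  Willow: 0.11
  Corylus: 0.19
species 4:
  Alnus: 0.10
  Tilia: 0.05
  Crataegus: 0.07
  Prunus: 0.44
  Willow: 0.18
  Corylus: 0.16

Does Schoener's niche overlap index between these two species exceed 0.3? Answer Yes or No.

Σ|p₁ᵢ − p₂ᵢ| = 0.05 + 0.28 + 0.06 + 0.25 + 0.07 + 0.03 = 0.74
D = 1 − ½ × 0.74 = 1 − 0.370 = 0.6300
D = 0.6300 > 0.3 → Yes.

Yes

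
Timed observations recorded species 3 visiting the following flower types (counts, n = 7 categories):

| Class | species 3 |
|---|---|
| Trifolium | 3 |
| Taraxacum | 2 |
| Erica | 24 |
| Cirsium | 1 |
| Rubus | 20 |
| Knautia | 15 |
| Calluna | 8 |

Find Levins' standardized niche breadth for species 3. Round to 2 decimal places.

Proportions for species 3 (n=73): 3/73=0.0411, 2/73=0.0274, 24/73=0.3288, 1/73=0.0137, 20/73=0.2740, 15/73=0.2055, 8/73=0.1096
Σpᵢ² = 0.0411² + 0.0274² + 0.3288² + 0.0137² + 0.2740² + 0.2055² + 0.1096² = 0.001689 + 0.000751 + 0.108109 + 0.000188 + 0.075076 + 0.042230 + 0.012012 = 0.240055
B = 1 / 0.240055 = 4.1657
Bₛ = (B − 1)/(n − 1) = (4.1657 − 1)/(7 − 1) = 3.1657/6 = 0.5276

0.53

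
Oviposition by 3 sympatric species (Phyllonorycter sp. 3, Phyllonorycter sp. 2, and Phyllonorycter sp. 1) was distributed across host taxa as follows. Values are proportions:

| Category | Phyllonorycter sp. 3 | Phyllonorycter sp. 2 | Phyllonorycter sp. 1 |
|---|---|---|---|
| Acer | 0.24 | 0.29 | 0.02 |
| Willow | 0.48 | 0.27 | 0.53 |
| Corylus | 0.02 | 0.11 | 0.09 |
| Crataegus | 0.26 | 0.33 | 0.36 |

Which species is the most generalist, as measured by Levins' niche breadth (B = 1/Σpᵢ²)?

Σp_3ᵢ² = 0.24² + 0.48² + 0.02² + 0.26² = 0.0576 + 0.2304 + 0.0004 + 0.0676 = 0.3560
B_3 = 1 / 0.3560 = 2.8090
Σp_2ᵢ² = 0.29² + 0.27² + 0.11² + 0.33² = 0.0841 + 0.0729 + 0.0121 + 0.1089 = 0.2780
B_2 = 1 / 0.2780 = 3.5971
Σp_1ᵢ² = 0.02² + 0.53² + 0.09² + 0.36² = 0.0004 + 0.2809 + 0.0081 + 0.1296 = 0.4190
B_1 = 1 / 0.4190 = 2.3866
Highest B → broadest niche (most generalist): Phyllonorycter sp. 2 (B = 3.60).

Phyllonorycter sp. 2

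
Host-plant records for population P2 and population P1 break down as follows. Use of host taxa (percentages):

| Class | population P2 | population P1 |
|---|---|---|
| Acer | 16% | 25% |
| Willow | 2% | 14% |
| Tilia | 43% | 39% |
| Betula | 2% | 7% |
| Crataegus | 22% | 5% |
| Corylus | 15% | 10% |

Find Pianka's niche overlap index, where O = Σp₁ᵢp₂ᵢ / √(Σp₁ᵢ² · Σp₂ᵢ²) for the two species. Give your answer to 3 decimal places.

Convert percentages to proportions (divide by 100).
Σ p₁ᵢp₂ᵢ = 0.0400 + 0.0028 + 0.1677 + 0.0014 + 0.0110 + 0.0150 = 0.2379
Σp_1ᵢ² = 0.16² + 0.02² + 0.43² + 0.02² + 0.22² + 0.15² = 0.0256 + 0.0004 + 0.1849 + 0.0004 + 0.0484 + 0.0225 = 0.2822
Σp_2ᵢ² = 0.25² + 0.14² + 0.39² + 0.07² + 0.05² + 0.10² = 0.0625 + 0.0196 + 0.1521 + 0.0049 + 0.0025 + 0.0100 = 0.2516
O = 0.2379 / √(0.2822 × 0.2516) = 0.2379 / 0.266461 = 0.89281

0.893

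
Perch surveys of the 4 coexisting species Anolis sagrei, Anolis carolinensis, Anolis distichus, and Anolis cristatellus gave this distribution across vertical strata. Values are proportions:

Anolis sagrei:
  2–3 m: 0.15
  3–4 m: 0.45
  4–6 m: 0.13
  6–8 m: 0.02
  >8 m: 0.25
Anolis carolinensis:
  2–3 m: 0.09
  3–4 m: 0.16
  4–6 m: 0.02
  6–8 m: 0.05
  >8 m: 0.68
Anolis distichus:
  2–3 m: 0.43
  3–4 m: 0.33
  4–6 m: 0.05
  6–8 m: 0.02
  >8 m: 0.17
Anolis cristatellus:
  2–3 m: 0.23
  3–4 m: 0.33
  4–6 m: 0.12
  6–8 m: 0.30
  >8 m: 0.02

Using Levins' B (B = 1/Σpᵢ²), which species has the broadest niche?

Anolis cristatellus

Σp_sagrᵢ² = 0.15² + 0.45² + 0.13² + 0.02² + 0.25² = 0.0225 + 0.2025 + 0.0169 + 0.0004 + 0.0625 = 0.3048
B_sagr = 1 / 0.3048 = 3.2808
Σp_caroᵢ² = 0.09² + 0.16² + 0.02² + 0.05² + 0.68² = 0.0081 + 0.0256 + 0.0004 + 0.0025 + 0.4624 = 0.4990
B_caro = 1 / 0.4990 = 2.0040
Σp_distᵢ² = 0.43² + 0.33² + 0.05² + 0.02² + 0.17² = 0.1849 + 0.1089 + 0.0025 + 0.0004 + 0.0289 = 0.3256
B_dist = 1 / 0.3256 = 3.0713
Σp_crisᵢ² = 0.23² + 0.33² + 0.12² + 0.30² + 0.02² = 0.0529 + 0.1089 + 0.0144 + 0.0900 + 0.0004 = 0.2666
B_cris = 1 / 0.2666 = 3.7509
Highest B → broadest niche (most generalist): Anolis cristatellus (B = 3.75).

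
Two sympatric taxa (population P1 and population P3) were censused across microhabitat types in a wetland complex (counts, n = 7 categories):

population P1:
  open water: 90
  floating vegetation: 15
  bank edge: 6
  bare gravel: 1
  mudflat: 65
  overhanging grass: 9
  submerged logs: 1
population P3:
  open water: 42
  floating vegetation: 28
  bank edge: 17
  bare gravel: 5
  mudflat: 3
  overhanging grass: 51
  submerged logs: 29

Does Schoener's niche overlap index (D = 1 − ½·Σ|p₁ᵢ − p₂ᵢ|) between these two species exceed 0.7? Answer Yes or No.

No

Proportions for population P1 (n=187): 90/187=0.4813, 15/187=0.0802, 6/187=0.0321, 1/187=0.0053, 65/187=0.3476, 9/187=0.0481, 1/187=0.0053
Proportions for population P3 (n=175): 42/175=0.2400, 28/175=0.1600, 17/175=0.0971, 5/175=0.0286, 3/175=0.0171, 51/175=0.2914, 29/175=0.1657
Σ|p₁ᵢ − p₂ᵢ| = 0.2413 + 0.0798 + 0.0650 + 0.0233 + 0.3305 + 0.2433 + 0.1604 = 1.1436
D = 1 − ½ × 1.1436 = 1 − 0.57180 = 0.42820
D = 0.42820 < 0.7 → No.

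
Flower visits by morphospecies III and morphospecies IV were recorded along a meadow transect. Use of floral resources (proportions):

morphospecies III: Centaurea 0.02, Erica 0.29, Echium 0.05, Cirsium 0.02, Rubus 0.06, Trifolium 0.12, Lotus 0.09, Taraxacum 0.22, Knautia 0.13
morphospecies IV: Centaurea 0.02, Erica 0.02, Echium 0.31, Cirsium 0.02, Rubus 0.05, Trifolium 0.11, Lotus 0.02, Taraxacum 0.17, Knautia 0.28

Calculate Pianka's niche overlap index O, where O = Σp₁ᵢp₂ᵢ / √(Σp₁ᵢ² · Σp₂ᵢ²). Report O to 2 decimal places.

Σ p₁ᵢp₂ᵢ = 0.0004 + 0.0058 + 0.0155 + 0.0004 + 0.0030 + 0.0132 + 0.0018 + 0.0374 + 0.0364 = 0.1139
Σp_1ᵢ² = 0.02² + 0.29² + 0.05² + 0.02² + 0.06² + 0.12² + 0.09² + 0.22² + 0.13² = 0.0004 + 0.0841 + 0.0025 + 0.0004 + 0.0036 + 0.0144 + 0.0081 + 0.0484 + 0.0169 = 0.1788
Σp_2ᵢ² = 0.02² + 0.02² + 0.31² + 0.02² + 0.05² + 0.11² + 0.02² + 0.17² + 0.28² = 0.0004 + 0.0004 + 0.0961 + 0.0004 + 0.0025 + 0.0121 + 0.0004 + 0.0289 + 0.0784 = 0.2196
O = 0.1139 / √(0.1788 × 0.2196) = 0.1139 / 0.19815 = 0.5748

0.57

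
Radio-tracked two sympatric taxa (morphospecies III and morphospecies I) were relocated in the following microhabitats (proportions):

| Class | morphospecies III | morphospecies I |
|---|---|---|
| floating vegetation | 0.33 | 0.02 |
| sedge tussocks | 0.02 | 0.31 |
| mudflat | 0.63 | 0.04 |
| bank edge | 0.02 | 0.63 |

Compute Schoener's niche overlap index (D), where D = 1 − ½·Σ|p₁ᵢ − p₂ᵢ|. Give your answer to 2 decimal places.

0.10

Σ|p₁ᵢ − p₂ᵢ| = 0.31 + 0.29 + 0.59 + 0.61 = 1.80
D = 1 − ½ × 1.80 = 1 − 0.900 = 0.1000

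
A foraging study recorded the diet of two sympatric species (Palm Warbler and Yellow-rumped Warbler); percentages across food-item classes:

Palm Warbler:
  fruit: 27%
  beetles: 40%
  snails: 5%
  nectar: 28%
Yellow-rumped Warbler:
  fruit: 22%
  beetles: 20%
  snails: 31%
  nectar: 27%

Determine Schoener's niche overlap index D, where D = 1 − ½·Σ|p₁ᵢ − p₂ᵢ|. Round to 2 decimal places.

0.74

Convert percentages to proportions (divide by 100).
Σ|p₁ᵢ − p₂ᵢ| = 0.05 + 0.20 + 0.26 + 0.01 = 0.52
D = 1 − ½ × 0.52 = 1 − 0.260 = 0.7400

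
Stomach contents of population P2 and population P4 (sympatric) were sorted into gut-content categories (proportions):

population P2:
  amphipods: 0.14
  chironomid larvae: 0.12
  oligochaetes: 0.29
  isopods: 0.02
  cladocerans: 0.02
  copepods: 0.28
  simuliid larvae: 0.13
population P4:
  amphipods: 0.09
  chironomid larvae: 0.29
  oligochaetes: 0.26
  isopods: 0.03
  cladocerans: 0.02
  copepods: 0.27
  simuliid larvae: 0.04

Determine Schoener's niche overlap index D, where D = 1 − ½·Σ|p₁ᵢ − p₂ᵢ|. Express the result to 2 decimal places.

0.82

Σ|p₁ᵢ − p₂ᵢ| = 0.05 + 0.17 + 0.03 + 0.01 + 0.00 + 0.01 + 0.09 = 0.36
D = 1 − ½ × 0.36 = 1 − 0.180 = 0.8200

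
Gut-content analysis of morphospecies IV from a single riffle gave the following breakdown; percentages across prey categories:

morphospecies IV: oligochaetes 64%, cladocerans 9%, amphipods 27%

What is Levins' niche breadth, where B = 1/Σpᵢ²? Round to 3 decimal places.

Convert percentages to proportions (divide by 100).
Σpᵢ² = 0.64² + 0.09² + 0.27² = 0.4096 + 0.0081 + 0.0729 = 0.4906
B = 1 / 0.4906 = 2.03832

2.038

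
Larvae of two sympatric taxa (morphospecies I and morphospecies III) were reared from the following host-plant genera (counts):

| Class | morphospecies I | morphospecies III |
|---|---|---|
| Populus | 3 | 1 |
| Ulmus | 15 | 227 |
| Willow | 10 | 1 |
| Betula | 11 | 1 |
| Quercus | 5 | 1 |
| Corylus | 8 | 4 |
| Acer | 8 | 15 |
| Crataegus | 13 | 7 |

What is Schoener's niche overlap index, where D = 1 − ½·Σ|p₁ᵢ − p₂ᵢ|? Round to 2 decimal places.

Proportions for morphospecies I (n=73): 3/73=0.0411, 15/73=0.2055, 10/73=0.1370, 11/73=0.1507, 5/73=0.0685, 8/73=0.1096, 8/73=0.1096, 13/73=0.1781
Proportions for morphospecies III (n=257): 1/257=0.0039, 227/257=0.8833, 1/257=0.0039, 1/257=0.0039, 1/257=0.0039, 4/257=0.0156, 15/257=0.0584, 7/257=0.0272
Σ|p₁ᵢ − p₂ᵢ| = 0.0372 + 0.6778 + 0.1331 + 0.1468 + 0.0646 + 0.0940 + 0.0512 + 0.1509 = 1.3556
D = 1 − ½ × 1.3556 = 1 − 0.67780 = 0.32220

0.32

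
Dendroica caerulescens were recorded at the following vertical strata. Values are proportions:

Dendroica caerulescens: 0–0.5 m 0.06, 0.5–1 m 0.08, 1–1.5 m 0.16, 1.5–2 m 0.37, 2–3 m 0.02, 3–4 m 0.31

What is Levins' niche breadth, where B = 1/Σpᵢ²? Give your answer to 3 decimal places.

3.717

Σpᵢ² = 0.06² + 0.08² + 0.16² + 0.37² + 0.02² + 0.31² = 0.0036 + 0.0064 + 0.0256 + 0.1369 + 0.0004 + 0.0961 = 0.2690
B = 1 / 0.2690 = 3.71747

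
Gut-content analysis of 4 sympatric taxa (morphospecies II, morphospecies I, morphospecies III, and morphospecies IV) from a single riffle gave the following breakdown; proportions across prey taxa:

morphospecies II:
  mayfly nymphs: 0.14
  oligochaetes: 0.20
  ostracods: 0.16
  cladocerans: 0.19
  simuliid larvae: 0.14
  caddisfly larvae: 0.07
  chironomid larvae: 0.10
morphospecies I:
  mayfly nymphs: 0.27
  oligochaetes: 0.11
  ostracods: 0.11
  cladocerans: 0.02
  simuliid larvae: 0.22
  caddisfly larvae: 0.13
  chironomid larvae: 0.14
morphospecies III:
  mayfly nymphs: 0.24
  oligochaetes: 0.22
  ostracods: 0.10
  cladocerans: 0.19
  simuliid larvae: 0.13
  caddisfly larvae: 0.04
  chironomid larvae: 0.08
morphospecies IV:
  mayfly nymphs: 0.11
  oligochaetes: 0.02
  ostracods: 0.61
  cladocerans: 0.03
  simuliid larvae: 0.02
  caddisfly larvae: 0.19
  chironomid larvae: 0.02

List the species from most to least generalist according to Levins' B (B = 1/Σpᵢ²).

Σp_IIᵢ² = 0.14² + 0.20² + 0.16² + 0.19² + 0.14² + 0.07² + 0.10² = 0.0196 + 0.0400 + 0.0256 + 0.0361 + 0.0196 + 0.0049 + 0.0100 = 0.1558
B_II = 1 / 0.1558 = 6.4185
Σp_Iᵢ² = 0.27² + 0.11² + 0.11² + 0.02² + 0.22² + 0.13² + 0.14² = 0.0729 + 0.0121 + 0.0121 + 0.0004 + 0.0484 + 0.0169 + 0.0196 = 0.1824
B_I = 1 / 0.1824 = 5.4825
Σp_IIIᵢ² = 0.24² + 0.22² + 0.10² + 0.19² + 0.13² + 0.04² + 0.08² = 0.0576 + 0.0484 + 0.0100 + 0.0361 + 0.0169 + 0.0016 + 0.0064 = 0.1770
B_III = 1 / 0.1770 = 5.6497
Σp_IVᵢ² = 0.11² + 0.02² + 0.61² + 0.03² + 0.02² + 0.19² + 0.02² = 0.0121 + 0.0004 + 0.3721 + 0.0009 + 0.0004 + 0.0361 + 0.0004 = 0.4224
B_IV = 1 / 0.4224 = 2.3674
Ranking by B (broadest → narrowest): morphospecies II (6.42) > morphospecies III (5.65) > morphospecies I (5.48) > morphospecies IV (2.37)

morphospecies II > morphospecies III > morphospecies I > morphospecies IV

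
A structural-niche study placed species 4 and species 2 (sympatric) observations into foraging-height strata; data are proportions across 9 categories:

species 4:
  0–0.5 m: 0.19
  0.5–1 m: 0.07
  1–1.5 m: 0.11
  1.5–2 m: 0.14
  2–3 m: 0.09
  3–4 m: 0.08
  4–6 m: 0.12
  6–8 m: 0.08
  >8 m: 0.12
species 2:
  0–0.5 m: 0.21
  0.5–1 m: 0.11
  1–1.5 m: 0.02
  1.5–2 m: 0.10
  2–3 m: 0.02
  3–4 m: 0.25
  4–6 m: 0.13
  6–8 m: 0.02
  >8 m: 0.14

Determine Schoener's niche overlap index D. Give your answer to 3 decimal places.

Σ|p₁ᵢ − p₂ᵢ| = 0.02 + 0.04 + 0.09 + 0.04 + 0.07 + 0.17 + 0.01 + 0.06 + 0.02 = 0.52
D = 1 − ½ × 0.52 = 1 − 0.260 = 0.74000

0.740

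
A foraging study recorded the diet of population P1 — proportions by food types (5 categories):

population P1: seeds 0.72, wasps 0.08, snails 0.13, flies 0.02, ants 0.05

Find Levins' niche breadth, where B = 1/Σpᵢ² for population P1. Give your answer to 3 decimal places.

Σpᵢ² = 0.72² + 0.08² + 0.13² + 0.02² + 0.05² = 0.5184 + 0.0064 + 0.0169 + 0.0004 + 0.0025 = 0.5446
B = 1 / 0.5446 = 1.83621

1.836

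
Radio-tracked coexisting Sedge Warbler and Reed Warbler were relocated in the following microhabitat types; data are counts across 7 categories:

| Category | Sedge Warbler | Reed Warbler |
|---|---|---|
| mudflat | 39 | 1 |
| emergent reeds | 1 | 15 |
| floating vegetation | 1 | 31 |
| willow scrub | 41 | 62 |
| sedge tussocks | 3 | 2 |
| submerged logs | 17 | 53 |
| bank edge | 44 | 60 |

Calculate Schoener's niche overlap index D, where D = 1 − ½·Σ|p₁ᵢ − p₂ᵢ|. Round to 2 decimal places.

0.69

Proportions for Sedge Warbler (n=146): 39/146=0.2671, 1/146=0.0068, 1/146=0.0068, 41/146=0.2808, 3/146=0.0205, 17/146=0.1164, 44/146=0.3014
Proportions for Reed Warbler (n=224): 1/224=0.0045, 15/224=0.0670, 31/224=0.1384, 62/224=0.2768, 2/224=0.0089, 53/224=0.2366, 60/224=0.2679
Σ|p₁ᵢ − p₂ᵢ| = 0.2626 + 0.0602 + 0.1316 + 0.0040 + 0.0116 + 0.1202 + 0.0335 = 0.6237
D = 1 − ½ × 0.6237 = 1 − 0.31185 = 0.68815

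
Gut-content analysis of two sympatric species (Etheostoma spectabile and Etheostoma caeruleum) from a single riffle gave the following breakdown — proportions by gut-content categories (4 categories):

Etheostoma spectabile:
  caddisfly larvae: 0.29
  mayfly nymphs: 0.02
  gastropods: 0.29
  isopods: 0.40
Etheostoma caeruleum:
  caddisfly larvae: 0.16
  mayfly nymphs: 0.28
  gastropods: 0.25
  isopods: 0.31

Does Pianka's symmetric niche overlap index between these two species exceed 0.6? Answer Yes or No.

Σ p₁ᵢp₂ᵢ = 0.0464 + 0.0056 + 0.0725 + 0.1240 = 0.2485
Σp_1ᵢ² = 0.29² + 0.02² + 0.29² + 0.40² = 0.0841 + 0.0004 + 0.0841 + 0.1600 = 0.3286
Σp_2ᵢ² = 0.16² + 0.28² + 0.25² + 0.31² = 0.0256 + 0.0784 + 0.0625 + 0.0961 = 0.2626
O = 0.2485 / √(0.3286 × 0.2626) = 0.2485 / 0.29375 = 0.8460
O = 0.8460 > 0.6 → Yes.

Yes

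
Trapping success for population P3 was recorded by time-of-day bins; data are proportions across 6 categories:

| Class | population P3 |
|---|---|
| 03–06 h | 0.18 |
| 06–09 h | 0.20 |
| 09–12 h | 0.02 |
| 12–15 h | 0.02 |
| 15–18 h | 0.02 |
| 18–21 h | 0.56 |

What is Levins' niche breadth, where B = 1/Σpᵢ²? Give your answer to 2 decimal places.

2.58

Σpᵢ² = 0.18² + 0.20² + 0.02² + 0.02² + 0.02² + 0.56² = 0.0324 + 0.0400 + 0.0004 + 0.0004 + 0.0004 + 0.3136 = 0.3872
B = 1 / 0.3872 = 2.5826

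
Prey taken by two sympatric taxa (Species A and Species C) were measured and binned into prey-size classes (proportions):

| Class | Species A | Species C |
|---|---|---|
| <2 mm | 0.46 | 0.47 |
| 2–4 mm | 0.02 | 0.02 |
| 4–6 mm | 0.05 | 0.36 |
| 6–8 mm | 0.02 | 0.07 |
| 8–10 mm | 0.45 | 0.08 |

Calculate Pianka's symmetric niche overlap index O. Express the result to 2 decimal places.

Σ p₁ᵢp₂ᵢ = 0.2162 + 0.0004 + 0.0180 + 0.0014 + 0.0360 = 0.2720
Σp_1ᵢ² = 0.46² + 0.02² + 0.05² + 0.02² + 0.45² = 0.2116 + 0.0004 + 0.0025 + 0.0004 + 0.2025 = 0.4174
Σp_2ᵢ² = 0.47² + 0.02² + 0.36² + 0.07² + 0.08² = 0.2209 + 0.0004 + 0.1296 + 0.0049 + 0.0064 = 0.3622
O = 0.2720 / √(0.4174 × 0.3622) = 0.2720 / 0.38882 = 0.6996

0.70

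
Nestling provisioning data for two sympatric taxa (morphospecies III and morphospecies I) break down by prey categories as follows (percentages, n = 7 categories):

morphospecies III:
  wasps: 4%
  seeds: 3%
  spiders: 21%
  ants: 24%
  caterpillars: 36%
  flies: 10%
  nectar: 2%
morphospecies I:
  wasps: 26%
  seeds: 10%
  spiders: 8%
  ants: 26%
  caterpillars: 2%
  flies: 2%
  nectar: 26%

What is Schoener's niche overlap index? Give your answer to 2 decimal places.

0.45

Convert percentages to proportions (divide by 100).
Σ|p₁ᵢ − p₂ᵢ| = 0.22 + 0.07 + 0.13 + 0.02 + 0.34 + 0.08 + 0.24 = 1.10
D = 1 − ½ × 1.10 = 1 − 0.550 = 0.4500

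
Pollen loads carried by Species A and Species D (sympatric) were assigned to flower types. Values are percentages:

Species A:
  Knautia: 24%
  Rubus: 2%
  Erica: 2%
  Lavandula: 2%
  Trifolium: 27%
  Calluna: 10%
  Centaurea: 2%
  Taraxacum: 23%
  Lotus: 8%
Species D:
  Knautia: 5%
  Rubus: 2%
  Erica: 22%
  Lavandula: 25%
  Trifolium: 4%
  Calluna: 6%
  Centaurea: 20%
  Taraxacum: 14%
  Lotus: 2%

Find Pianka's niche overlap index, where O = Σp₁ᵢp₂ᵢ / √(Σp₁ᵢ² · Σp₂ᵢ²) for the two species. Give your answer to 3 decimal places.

Convert percentages to proportions (divide by 100).
Σ p₁ᵢp₂ᵢ = 0.0120 + 0.0004 + 0.0044 + 0.0050 + 0.0108 + 0.0060 + 0.0040 + 0.0322 + 0.0016 = 0.0764
Σp_1ᵢ² = 0.24² + 0.02² + 0.02² + 0.02² + 0.27² + 0.10² + 0.02² + 0.23² + 0.08² = 0.0576 + 0.0004 + 0.0004 + 0.0004 + 0.0729 + 0.0100 + 0.0004 + 0.0529 + 0.0064 = 0.2014
Σp_2ᵢ² = 0.05² + 0.02² + 0.22² + 0.25² + 0.04² + 0.06² + 0.20² + 0.14² + 0.02² = 0.0025 + 0.0004 + 0.0484 + 0.0625 + 0.0016 + 0.0036 + 0.0400 + 0.0196 + 0.0004 = 0.1790
O = 0.0764 / √(0.2014 × 0.1790) = 0.0764 / 0.189870 = 0.40238

0.402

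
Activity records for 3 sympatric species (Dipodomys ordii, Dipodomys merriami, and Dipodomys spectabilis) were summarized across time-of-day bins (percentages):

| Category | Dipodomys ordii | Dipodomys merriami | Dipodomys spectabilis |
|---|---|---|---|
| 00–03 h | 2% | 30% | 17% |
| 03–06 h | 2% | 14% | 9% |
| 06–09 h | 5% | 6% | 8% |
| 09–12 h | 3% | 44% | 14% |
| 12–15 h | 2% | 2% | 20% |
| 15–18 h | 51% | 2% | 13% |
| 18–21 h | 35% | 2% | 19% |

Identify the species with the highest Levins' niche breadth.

Convert percentages to proportions (divide by 100).
Σp_ordiᵢ² = 0.02² + 0.02² + 0.05² + 0.03² + 0.02² + 0.51² + 0.35² = 0.0004 + 0.0004 + 0.0025 + 0.0009 + 0.0004 + 0.2601 + 0.1225 = 0.3872
B_ordi = 1 / 0.3872 = 2.5826
Σp_merrᵢ² = 0.30² + 0.14² + 0.06² + 0.44² + 0.02² + 0.02² + 0.02² = 0.0900 + 0.0196 + 0.0036 + 0.1936 + 0.0004 + 0.0004 + 0.0004 = 0.3080
B_merr = 1 / 0.3080 = 3.2468
Σp_specᵢ² = 0.17² + 0.09² + 0.08² + 0.14² + 0.20² + 0.13² + 0.19² = 0.0289 + 0.0081 + 0.0064 + 0.0196 + 0.0400 + 0.0169 + 0.0361 = 0.1560
B_spec = 1 / 0.1560 = 6.4103
Highest B → broadest niche (most generalist): Dipodomys spectabilis (B = 6.41).

Dipodomys spectabilis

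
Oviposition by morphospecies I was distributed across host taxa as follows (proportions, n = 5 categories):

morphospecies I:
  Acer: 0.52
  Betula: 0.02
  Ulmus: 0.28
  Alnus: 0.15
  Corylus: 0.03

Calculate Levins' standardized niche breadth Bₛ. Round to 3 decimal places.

0.421

Σpᵢ² = 0.52² + 0.02² + 0.28² + 0.15² + 0.03² = 0.2704 + 0.0004 + 0.0784 + 0.0225 + 0.0009 = 0.3726
B = 1 / 0.3726 = 2.68384
Bₛ = (B − 1)/(n − 1) = (2.68384 − 1)/(5 − 1) = 1.68384/4 = 0.42096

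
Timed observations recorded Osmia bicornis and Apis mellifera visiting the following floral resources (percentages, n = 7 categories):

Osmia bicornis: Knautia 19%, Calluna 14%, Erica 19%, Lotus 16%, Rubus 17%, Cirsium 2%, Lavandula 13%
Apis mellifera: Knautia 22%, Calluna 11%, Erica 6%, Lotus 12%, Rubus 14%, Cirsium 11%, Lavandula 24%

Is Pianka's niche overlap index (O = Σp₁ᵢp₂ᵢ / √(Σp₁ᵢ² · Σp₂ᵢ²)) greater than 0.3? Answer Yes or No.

Convert percentages to proportions (divide by 100).
Σ p₁ᵢp₂ᵢ = 0.0418 + 0.0154 + 0.0114 + 0.0192 + 0.0238 + 0.0022 + 0.0312 = 0.1450
Σp_1ᵢ² = 0.19² + 0.14² + 0.19² + 0.16² + 0.17² + 0.02² + 0.13² = 0.0361 + 0.0196 + 0.0361 + 0.0256 + 0.0289 + 0.0004 + 0.0169 = 0.1636
Σp_2ᵢ² = 0.22² + 0.11² + 0.06² + 0.12² + 0.14² + 0.11² + 0.24² = 0.0484 + 0.0121 + 0.0036 + 0.0144 + 0.0196 + 0.0121 + 0.0576 = 0.1678
O = 0.1450 / √(0.1636 × 0.1678) = 0.1450 / 0.16569 = 0.8751
O = 0.8751 > 0.3 → Yes.

Yes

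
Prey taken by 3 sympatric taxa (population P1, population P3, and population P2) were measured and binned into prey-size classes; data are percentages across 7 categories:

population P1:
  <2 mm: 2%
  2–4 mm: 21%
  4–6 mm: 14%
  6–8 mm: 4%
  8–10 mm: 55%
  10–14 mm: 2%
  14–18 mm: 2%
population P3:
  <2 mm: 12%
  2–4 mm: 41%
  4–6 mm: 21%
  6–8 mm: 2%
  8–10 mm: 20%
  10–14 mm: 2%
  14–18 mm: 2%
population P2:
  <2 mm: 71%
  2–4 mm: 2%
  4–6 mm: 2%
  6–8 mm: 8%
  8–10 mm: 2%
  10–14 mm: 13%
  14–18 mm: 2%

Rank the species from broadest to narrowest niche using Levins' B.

Convert percentages to proportions (divide by 100).
Σp_P1ᵢ² = 0.02² + 0.21² + 0.14² + 0.04² + 0.55² + 0.02² + 0.02² = 0.0004 + 0.0441 + 0.0196 + 0.0016 + 0.3025 + 0.0004 + 0.0004 = 0.3690
B_P1 = 1 / 0.3690 = 2.7100
Σp_P3ᵢ² = 0.12² + 0.41² + 0.21² + 0.02² + 0.20² + 0.02² + 0.02² = 0.0144 + 0.1681 + 0.0441 + 0.0004 + 0.0400 + 0.0004 + 0.0004 = 0.2678
B_P3 = 1 / 0.2678 = 3.7341
Σp_P2ᵢ² = 0.71² + 0.02² + 0.02² + 0.08² + 0.02² + 0.13² + 0.02² = 0.5041 + 0.0004 + 0.0004 + 0.0064 + 0.0004 + 0.0169 + 0.0004 = 0.5290
B_P2 = 1 / 0.5290 = 1.8904
Ranking by B (broadest → narrowest): population P3 (3.73) > population P1 (2.71) > population P2 (1.89)

population P3 > population P1 > population P2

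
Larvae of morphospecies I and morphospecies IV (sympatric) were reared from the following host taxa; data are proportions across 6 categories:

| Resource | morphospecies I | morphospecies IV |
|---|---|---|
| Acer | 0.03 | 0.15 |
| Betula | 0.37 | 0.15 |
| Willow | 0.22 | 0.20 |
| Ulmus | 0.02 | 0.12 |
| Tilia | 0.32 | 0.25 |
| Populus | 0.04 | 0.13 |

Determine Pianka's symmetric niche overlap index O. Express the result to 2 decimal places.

0.84

Σ p₁ᵢp₂ᵢ = 0.0045 + 0.0555 + 0.0440 + 0.0024 + 0.0800 + 0.0052 = 0.1916
Σp_1ᵢ² = 0.03² + 0.37² + 0.22² + 0.02² + 0.32² + 0.04² = 0.0009 + 0.1369 + 0.0484 + 0.0004 + 0.1024 + 0.0016 = 0.2906
Σp_2ᵢ² = 0.15² + 0.15² + 0.20² + 0.12² + 0.25² + 0.13² = 0.0225 + 0.0225 + 0.0400 + 0.0144 + 0.0625 + 0.0169 = 0.1788
O = 0.1916 / √(0.2906 × 0.1788) = 0.1916 / 0.22795 = 0.8405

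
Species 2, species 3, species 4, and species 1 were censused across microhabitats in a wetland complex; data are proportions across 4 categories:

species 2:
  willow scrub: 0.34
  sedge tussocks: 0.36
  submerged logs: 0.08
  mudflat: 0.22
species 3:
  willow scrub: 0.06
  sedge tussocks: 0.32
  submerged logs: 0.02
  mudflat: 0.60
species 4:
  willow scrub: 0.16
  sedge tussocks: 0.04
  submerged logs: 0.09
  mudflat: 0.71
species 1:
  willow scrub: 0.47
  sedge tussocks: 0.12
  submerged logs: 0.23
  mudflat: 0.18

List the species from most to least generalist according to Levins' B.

species 2 > species 1 > species 3 > species 4

Σp_2ᵢ² = 0.34² + 0.36² + 0.08² + 0.22² = 0.1156 + 0.1296 + 0.0064 + 0.0484 = 0.3000
B_2 = 1 / 0.3000 = 3.3333
Σp_3ᵢ² = 0.06² + 0.32² + 0.02² + 0.60² = 0.0036 + 0.1024 + 0.0004 + 0.3600 = 0.4664
B_3 = 1 / 0.4664 = 2.1441
Σp_4ᵢ² = 0.16² + 0.04² + 0.09² + 0.71² = 0.0256 + 0.0016 + 0.0081 + 0.5041 = 0.5394
B_4 = 1 / 0.5394 = 1.8539
Σp_1ᵢ² = 0.47² + 0.12² + 0.23² + 0.18² = 0.2209 + 0.0144 + 0.0529 + 0.0324 = 0.3206
B_1 = 1 / 0.3206 = 3.1192
Ranking by B (broadest → narrowest): species 2 (3.33) > species 1 (3.12) > species 3 (2.14) > species 4 (1.85)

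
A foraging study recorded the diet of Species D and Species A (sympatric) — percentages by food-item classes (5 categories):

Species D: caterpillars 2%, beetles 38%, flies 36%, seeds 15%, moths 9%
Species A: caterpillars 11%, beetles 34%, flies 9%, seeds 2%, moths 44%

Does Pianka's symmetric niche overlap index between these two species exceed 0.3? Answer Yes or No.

Yes

Convert percentages to proportions (divide by 100).
Σ p₁ᵢp₂ᵢ = 0.0022 + 0.1292 + 0.0324 + 0.0030 + 0.0396 = 0.2064
Σp_1ᵢ² = 0.02² + 0.38² + 0.36² + 0.15² + 0.09² = 0.0004 + 0.1444 + 0.1296 + 0.0225 + 0.0081 = 0.3050
Σp_2ᵢ² = 0.11² + 0.34² + 0.09² + 0.02² + 0.44² = 0.0121 + 0.1156 + 0.0081 + 0.0004 + 0.1936 = 0.3298
O = 0.2064 / √(0.3050 × 0.3298) = 0.2064 / 0.31716 = 0.6508
O = 0.6508 > 0.3 → Yes.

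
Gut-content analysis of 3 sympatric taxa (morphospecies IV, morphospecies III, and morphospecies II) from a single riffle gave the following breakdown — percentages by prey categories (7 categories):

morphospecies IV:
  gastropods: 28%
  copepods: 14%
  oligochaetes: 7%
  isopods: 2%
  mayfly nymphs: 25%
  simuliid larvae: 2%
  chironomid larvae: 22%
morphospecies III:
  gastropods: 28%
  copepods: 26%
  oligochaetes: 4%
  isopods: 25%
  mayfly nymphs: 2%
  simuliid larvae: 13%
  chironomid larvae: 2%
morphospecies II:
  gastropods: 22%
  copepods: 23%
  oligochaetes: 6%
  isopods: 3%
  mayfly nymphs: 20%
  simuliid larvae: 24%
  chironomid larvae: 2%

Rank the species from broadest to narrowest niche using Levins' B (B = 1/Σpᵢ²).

Convert percentages to proportions (divide by 100).
Σp_IVᵢ² = 0.28² + 0.14² + 0.07² + 0.02² + 0.25² + 0.02² + 0.22² = 0.0784 + 0.0196 + 0.0049 + 0.0004 + 0.0625 + 0.0004 + 0.0484 = 0.2146
B_IV = 1 / 0.2146 = 4.6598
Σp_IIIᵢ² = 0.28² + 0.26² + 0.04² + 0.25² + 0.02² + 0.13² + 0.02² = 0.0784 + 0.0676 + 0.0016 + 0.0625 + 0.0004 + 0.0169 + 0.0004 = 0.2278
B_III = 1 / 0.2278 = 4.3898
Σp_IIᵢ² = 0.22² + 0.23² + 0.06² + 0.03² + 0.20² + 0.24² + 0.02² = 0.0484 + 0.0529 + 0.0036 + 0.0009 + 0.0400 + 0.0576 + 0.0004 = 0.2038
B_II = 1 / 0.2038 = 4.9068
Ranking by B (broadest → narrowest): morphospecies II (4.91) > morphospecies IV (4.66) > morphospecies III (4.39)

morphospecies II > morphospecies IV > morphospecies III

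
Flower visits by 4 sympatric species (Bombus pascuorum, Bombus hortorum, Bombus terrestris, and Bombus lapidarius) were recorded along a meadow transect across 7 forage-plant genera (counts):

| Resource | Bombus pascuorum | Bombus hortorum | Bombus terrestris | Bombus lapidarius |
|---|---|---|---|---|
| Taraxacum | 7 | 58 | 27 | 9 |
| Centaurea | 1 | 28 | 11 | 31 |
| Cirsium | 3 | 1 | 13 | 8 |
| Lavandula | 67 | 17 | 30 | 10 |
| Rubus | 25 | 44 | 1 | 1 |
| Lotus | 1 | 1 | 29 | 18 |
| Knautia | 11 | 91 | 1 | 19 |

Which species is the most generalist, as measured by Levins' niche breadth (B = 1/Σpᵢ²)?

Bombus lapidarius

Proportions for Bombus pascuorum (n=115): 7/115=0.0609, 1/115=0.0087, 3/115=0.0261, 67/115=0.5826, 25/115=0.2174, 1/115=0.0087, 11/115=0.0957
Proportions for Bombus hortorum (n=240): 58/240=0.2417, 28/240=0.1167, 1/240=0.0042, 17/240=0.0708, 44/240=0.1833, 1/240=0.0042, 91/240=0.3792
Proportions for Bombus terrestris (n=112): 27/112=0.2411, 11/112=0.0982, 13/112=0.1161, 30/112=0.2679, 1/112=0.0089, 29/112=0.2589, 1/112=0.0089
Proportions for Bombus lapidarius (n=96): 9/96=0.0938, 31/96=0.3229, 8/96=0.0833, 10/96=0.1042, 1/96=0.0104, 18/96=0.1875, 19/96=0.1979
Σp_pascᵢ² = 0.0609² + 0.0087² + 0.0261² + 0.5826² + 0.2174² + 0.0087² + 0.0957² = 0.003709 + 0.000076 + 0.000681 + 0.339423 + 0.047263 + 0.000076 + 0.009158 = 0.400386
B_pasc = 1 / 0.400386 = 2.4976
Σp_hortᵢ² = 0.2417² + 0.1167² + 0.0042² + 0.0708² + 0.1833² + 0.0042² + 0.3792² = 0.058419 + 0.013619 + 0.000018 + 0.005013 + 0.033599 + 0.000018 + 0.143793 = 0.254479
B_hort = 1 / 0.254479 = 3.9296
Σp_terrᵢ² = 0.2411² + 0.0982² + 0.1161² + 0.2679² + 0.0089² + 0.2589² + 0.0089² = 0.058129 + 0.009643 + 0.013479 + 0.071770 + 0.000079 + 0.067029 + 0.000079 = 0.220208
B_terr = 1 / 0.220208 = 4.5412
Σp_lapiᵢ² = 0.0938² + 0.3229² + 0.0833² + 0.1042² + 0.0104² + 0.1875² + 0.1979² = 0.008798 + 0.104264 + 0.006939 + 0.010858 + 0.000108 + 0.035156 + 0.039164 = 0.205287
B_lapi = 1 / 0.205287 = 4.8712
Highest B → broadest niche (most generalist): Bombus lapidarius (B = 4.87).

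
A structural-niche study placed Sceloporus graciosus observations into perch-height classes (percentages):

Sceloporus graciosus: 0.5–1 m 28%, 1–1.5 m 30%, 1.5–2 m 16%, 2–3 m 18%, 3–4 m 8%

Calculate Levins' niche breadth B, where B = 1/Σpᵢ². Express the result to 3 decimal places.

4.296

Convert percentages to proportions (divide by 100).
Σpᵢ² = 0.28² + 0.30² + 0.16² + 0.18² + 0.08² = 0.0784 + 0.0900 + 0.0256 + 0.0324 + 0.0064 = 0.2328
B = 1 / 0.2328 = 4.29553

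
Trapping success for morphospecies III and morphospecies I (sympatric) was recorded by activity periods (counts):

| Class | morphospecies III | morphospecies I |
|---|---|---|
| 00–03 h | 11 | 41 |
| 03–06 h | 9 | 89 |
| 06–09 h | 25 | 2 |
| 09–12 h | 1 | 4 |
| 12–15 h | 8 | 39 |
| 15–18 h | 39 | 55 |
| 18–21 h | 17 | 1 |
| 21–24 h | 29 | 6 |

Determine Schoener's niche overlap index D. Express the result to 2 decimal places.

0.48

Proportions for morphospecies III (n=139): 11/139=0.0791, 9/139=0.0647, 25/139=0.1799, 1/139=0.0072, 8/139=0.0576, 39/139=0.2806, 17/139=0.1223, 29/139=0.2086
Proportions for morphospecies I (n=237): 41/237=0.1730, 89/237=0.3755, 2/237=0.0084, 4/237=0.0169, 39/237=0.1646, 55/237=0.2321, 1/237=0.0042, 6/237=0.0253
Σ|p₁ᵢ − p₂ᵢ| = 0.0939 + 0.3108 + 0.1715 + 0.0097 + 0.1070 + 0.0485 + 0.1181 + 0.1833 = 1.0428
D = 1 − ½ × 1.0428 = 1 − 0.52140 = 0.47860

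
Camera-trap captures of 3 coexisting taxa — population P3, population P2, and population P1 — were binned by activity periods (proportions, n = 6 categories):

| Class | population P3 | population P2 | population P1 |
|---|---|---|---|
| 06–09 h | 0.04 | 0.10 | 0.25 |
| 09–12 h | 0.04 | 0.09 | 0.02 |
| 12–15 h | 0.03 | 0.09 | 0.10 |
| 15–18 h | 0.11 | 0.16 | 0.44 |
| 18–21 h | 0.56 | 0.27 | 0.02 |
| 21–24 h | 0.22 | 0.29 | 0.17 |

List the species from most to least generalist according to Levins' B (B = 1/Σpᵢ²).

population P2 > population P1 > population P3

Σp_P3ᵢ² = 0.04² + 0.04² + 0.03² + 0.11² + 0.56² + 0.22² = 0.0016 + 0.0016 + 0.0009 + 0.0121 + 0.3136 + 0.0484 = 0.3782
B_P3 = 1 / 0.3782 = 2.6441
Σp_P2ᵢ² = 0.10² + 0.09² + 0.09² + 0.16² + 0.27² + 0.29² = 0.0100 + 0.0081 + 0.0081 + 0.0256 + 0.0729 + 0.0841 = 0.2088
B_P2 = 1 / 0.2088 = 4.7893
Σp_P1ᵢ² = 0.25² + 0.02² + 0.10² + 0.44² + 0.02² + 0.17² = 0.0625 + 0.0004 + 0.0100 + 0.1936 + 0.0004 + 0.0289 = 0.2958
B_P1 = 1 / 0.2958 = 3.3807
Ranking by B (broadest → narrowest): population P2 (4.79) > population P1 (3.38) > population P3 (2.64)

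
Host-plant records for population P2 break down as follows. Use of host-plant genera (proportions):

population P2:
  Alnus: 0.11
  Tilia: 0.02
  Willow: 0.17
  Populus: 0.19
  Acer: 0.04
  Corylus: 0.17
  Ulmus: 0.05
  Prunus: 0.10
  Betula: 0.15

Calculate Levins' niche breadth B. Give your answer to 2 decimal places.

Σpᵢ² = 0.11² + 0.02² + 0.17² + 0.19² + 0.04² + 0.17² + 0.05² + 0.10² + 0.15² = 0.0121 + 0.0004 + 0.0289 + 0.0361 + 0.0016 + 0.0289 + 0.0025 + 0.0100 + 0.0225 = 0.1430
B = 1 / 0.1430 = 6.9930

6.99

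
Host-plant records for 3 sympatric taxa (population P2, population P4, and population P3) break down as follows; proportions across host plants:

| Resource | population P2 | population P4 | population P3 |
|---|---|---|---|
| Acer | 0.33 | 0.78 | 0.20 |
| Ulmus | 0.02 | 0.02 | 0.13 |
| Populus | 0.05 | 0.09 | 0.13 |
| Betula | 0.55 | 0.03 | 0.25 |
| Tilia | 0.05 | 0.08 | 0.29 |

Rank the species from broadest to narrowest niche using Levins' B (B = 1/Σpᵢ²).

Σp_P2ᵢ² = 0.33² + 0.02² + 0.05² + 0.55² + 0.05² = 0.1089 + 0.0004 + 0.0025 + 0.3025 + 0.0025 = 0.4168
B_P2 = 1 / 0.4168 = 2.3992
Σp_P4ᵢ² = 0.78² + 0.02² + 0.09² + 0.03² + 0.08² = 0.6084 + 0.0004 + 0.0081 + 0.0009 + 0.0064 = 0.6242
B_P4 = 1 / 0.6242 = 1.6021
Σp_P3ᵢ² = 0.20² + 0.13² + 0.13² + 0.25² + 0.29² = 0.0400 + 0.0169 + 0.0169 + 0.0625 + 0.0841 = 0.2204
B_P3 = 1 / 0.2204 = 4.5372
Ranking by B (broadest → narrowest): population P3 (4.54) > population P2 (2.40) > population P4 (1.60)

population P3 > population P2 > population P4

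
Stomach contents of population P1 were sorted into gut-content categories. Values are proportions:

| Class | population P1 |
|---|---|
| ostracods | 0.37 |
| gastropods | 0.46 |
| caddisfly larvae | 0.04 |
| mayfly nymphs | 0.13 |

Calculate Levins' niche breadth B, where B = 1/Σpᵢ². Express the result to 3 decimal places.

Σpᵢ² = 0.37² + 0.46² + 0.04² + 0.13² = 0.1369 + 0.2116 + 0.0016 + 0.0169 = 0.3670
B = 1 / 0.3670 = 2.72480

2.725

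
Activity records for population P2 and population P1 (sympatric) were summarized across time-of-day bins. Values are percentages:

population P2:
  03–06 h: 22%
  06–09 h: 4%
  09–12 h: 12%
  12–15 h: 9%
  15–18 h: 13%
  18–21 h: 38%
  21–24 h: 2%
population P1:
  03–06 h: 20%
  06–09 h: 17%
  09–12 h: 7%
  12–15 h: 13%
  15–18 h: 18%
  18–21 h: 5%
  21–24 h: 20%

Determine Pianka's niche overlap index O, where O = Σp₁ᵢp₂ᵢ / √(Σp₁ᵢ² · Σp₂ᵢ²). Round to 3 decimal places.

0.596

Convert percentages to proportions (divide by 100).
Σ p₁ᵢp₂ᵢ = 0.0440 + 0.0068 + 0.0084 + 0.0117 + 0.0234 + 0.0190 + 0.0040 = 0.1173
Σp_1ᵢ² = 0.22² + 0.04² + 0.12² + 0.09² + 0.13² + 0.38² + 0.02² = 0.0484 + 0.0016 + 0.0144 + 0.0081 + 0.0169 + 0.1444 + 0.0004 = 0.2342
Σp_2ᵢ² = 0.20² + 0.17² + 0.07² + 0.13² + 0.18² + 0.05² + 0.20² = 0.0400 + 0.0289 + 0.0049 + 0.0169 + 0.0324 + 0.0025 + 0.0400 = 0.1656
O = 0.1173 / √(0.2342 × 0.1656) = 0.1173 / 0.196935 = 0.59563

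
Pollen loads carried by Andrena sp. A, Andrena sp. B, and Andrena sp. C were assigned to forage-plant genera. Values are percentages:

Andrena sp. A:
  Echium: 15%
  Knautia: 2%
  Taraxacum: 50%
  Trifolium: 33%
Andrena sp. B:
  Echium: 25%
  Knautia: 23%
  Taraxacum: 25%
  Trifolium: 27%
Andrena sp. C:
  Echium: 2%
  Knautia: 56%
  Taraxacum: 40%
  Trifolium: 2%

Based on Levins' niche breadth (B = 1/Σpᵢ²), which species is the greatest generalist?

Convert percentages to proportions (divide by 100).
Σp_Aᵢ² = 0.15² + 0.02² + 0.50² + 0.33² = 0.0225 + 0.0004 + 0.2500 + 0.1089 = 0.3818
B_A = 1 / 0.3818 = 2.6192
Σp_Bᵢ² = 0.25² + 0.23² + 0.25² + 0.27² = 0.0625 + 0.0529 + 0.0625 + 0.0729 = 0.2508
B_B = 1 / 0.2508 = 3.9872
Σp_Cᵢ² = 0.02² + 0.56² + 0.40² + 0.02² = 0.0004 + 0.3136 + 0.1600 + 0.0004 = 0.4744
B_C = 1 / 0.4744 = 2.1079
Highest B → broadest niche (most generalist): Andrena sp. B (B = 3.99).

Andrena sp. B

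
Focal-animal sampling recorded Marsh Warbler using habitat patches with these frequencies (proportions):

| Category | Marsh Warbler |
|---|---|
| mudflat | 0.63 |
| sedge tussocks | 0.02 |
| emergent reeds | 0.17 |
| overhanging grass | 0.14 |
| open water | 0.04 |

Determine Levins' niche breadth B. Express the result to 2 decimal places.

2.24

Σpᵢ² = 0.63² + 0.02² + 0.17² + 0.14² + 0.04² = 0.3969 + 0.0004 + 0.0289 + 0.0196 + 0.0016 = 0.4474
B = 1 / 0.4474 = 2.2351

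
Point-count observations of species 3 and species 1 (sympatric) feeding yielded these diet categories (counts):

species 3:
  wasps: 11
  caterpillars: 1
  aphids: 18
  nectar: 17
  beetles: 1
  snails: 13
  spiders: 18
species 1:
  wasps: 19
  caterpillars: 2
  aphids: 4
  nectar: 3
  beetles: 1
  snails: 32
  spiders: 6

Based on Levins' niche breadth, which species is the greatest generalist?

species 3

Proportions for species 3 (n=79): 11/79=0.1392, 1/79=0.0127, 18/79=0.2278, 17/79=0.2152, 1/79=0.0127, 13/79=0.1646, 18/79=0.2278
Proportions for species 1 (n=67): 19/67=0.2836, 2/67=0.0299, 4/67=0.0597, 3/67=0.0448, 1/67=0.0149, 32/67=0.4776, 6/67=0.0896
Σp_3ᵢ² = 0.1392² + 0.0127² + 0.2278² + 0.2152² + 0.0127² + 0.1646² + 0.2278² = 0.019377 + 0.000161 + 0.051893 + 0.046311 + 0.000161 + 0.027093 + 0.051893 = 0.196889
B_3 = 1 / 0.196889 = 5.0790
Σp_1ᵢ² = 0.2836² + 0.0299² + 0.0597² + 0.0448² + 0.0149² + 0.4776² + 0.0896² = 0.080429 + 0.000894 + 0.003564 + 0.002007 + 0.000222 + 0.228102 + 0.008028 = 0.323246
B_1 = 1 / 0.323246 = 3.0936
Highest B → broadest niche (most generalist): species 3 (B = 5.08).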